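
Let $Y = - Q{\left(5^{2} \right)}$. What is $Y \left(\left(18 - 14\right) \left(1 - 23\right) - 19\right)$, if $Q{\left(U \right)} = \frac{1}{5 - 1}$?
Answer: $\frac{107}{4} \approx 26.75$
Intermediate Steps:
$Q{\left(U \right)} = \frac{1}{4}$
$Y = - \frac{1}{4}$ ($Y = \left(-1\right) \frac{1}{4} = - \frac{1}{4} \approx -0.25$)
$Y \left(\left(18 - 14\right) \left(1 - 23\right) - 19\right) = - \frac{\left(18 - 14\right) \left(1 - 23\right) - 19}{4} = - \frac{\left(18 - 14\right) \left(-22\right) - 19}{4} = - \frac{4 \left(-22\right) - 19}{4} = - \frac{-88 - 19}{4} = \left(- \frac{1}{4}\right) \left(-107\right) = \frac{107}{4}$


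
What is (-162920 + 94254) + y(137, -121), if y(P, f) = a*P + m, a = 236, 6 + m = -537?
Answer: -36877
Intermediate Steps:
m = -543 (m = -6 - 537 = -543)
y(P, f) = -543 + 236*P (y(P, f) = 236*P - 543 = -543 + 236*P)
(-162920 + 94254) + y(137, -121) = (-162920 + 94254) + (-543 + 236*137) = -68666 + (-543 + 32332) = -68666 + 31789 = -36877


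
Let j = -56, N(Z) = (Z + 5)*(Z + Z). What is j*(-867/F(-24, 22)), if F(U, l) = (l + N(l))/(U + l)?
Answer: -48552/605 ≈ -80.251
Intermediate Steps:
N(Z) = 2*Z*(5 + Z) (N(Z) = (5 + Z)*(2*Z) = 2*Z*(5 + Z))
F(U, l) = (l + 2*l*(5 + l))/(U + l)
j*(-867/F(-24, 22)) = -(-48552)/(22*(11 + 2*22)/(-24 + 22)) = -(-48552)/(22*(11 + 44)/(-2)) = -(-48552)/(22*(-1/2)*55) = -(-48552)/(-605) = -(-48552)*(-1)/605 = -56*867/605 = -48552/605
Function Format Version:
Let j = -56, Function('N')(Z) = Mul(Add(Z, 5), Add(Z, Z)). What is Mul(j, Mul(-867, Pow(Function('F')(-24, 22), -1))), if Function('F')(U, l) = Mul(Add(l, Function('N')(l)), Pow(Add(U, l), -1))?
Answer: Rational(-48552, 605) ≈ -80.251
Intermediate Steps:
Function('N')(Z) = Mul(2, Z, Add(5, Z)) (Function('N')(Z) = Mul(Add(5, Z), Mul(2, Z)) = Mul(2, Z, Add(5, Z)))
Function('F')(U, l) = Mul(Pow(Add(U, l), -1), Add(l, Mul(2, l, Add(5, l)))) (Function('F')(U, l) = Mul(Add(l, Mul(2, l, Add(5, l))), Pow(Add(U, l), -1)) = Mul(Pow(Add(U, l), -1), Add(l, Mul(2, l, Add(5, l)))))
Mul(j, Mul(-867, Pow(Function('F')(-24, 22), -1))) = Mul(-56, Mul(-867, Pow(Mul(22, Pow(Add(-24, 22), -1), Add(11, Mul(2, 22))), -1))) = Mul(-56, Mul(-867, Pow(Mul(22, Pow(-2, -1), Add(11, 44)), -1))) = Mul(-56, Mul(-867, Pow(Mul(22, Rational(-1, 2), 55), -1))) = Mul(-56, Mul(-867, Pow(-605, -1))) = Mul(-56, Mul(-867, Rational(-1, 605))) = Mul(-56, Rational(867, 605)) = Rational(-48552, 605)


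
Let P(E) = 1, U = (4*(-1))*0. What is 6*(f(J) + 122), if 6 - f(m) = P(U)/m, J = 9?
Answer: 2302/3 ≈ 767.33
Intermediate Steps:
U = 0 (U = -4*0 = 0)
f(m) = 6 - 1/m
6*(f(J) + 122) = 6*((6 - 1/9) + 122) = 6*(53/9 + 122) = 6*(1151/9) = 2302/3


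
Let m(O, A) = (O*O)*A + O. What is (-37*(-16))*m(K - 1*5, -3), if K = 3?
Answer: -8288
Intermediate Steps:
m(O, A) = O + A*O² (m(O, A) = O²*A + O = A*O² + O = O + A*O²)
(-37*(-16))*m(K - 1*5, -3) = (-37*(-16))*((3 - 1*5)*(1 - 3*(3 - 1*5))) = 592*((3 - 5)*(1 - 3*(3 - 5))) = 592*(-2*(1 - 3*(-2))) = 592*(-2*(1 + 6)) = 592*(-2*7) = 592*(-14) = -8288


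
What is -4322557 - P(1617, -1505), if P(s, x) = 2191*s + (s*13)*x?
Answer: 23771201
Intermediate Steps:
P(s, x) = 2191*s + 13*s*x (P(s, x) = 2191*s + (13*s)*x = 2191*s + 13*s*x)
-4322557 - P(1617, -1505) = -4322557 - 1617*(2191 + 13*(-1505)) = -4322557 - 1617*(2191 - 19565) = -4322557 - 1617*(-17374) = -4322557 - 1*(-28093758) = -4322557 + 28093758 = 23771201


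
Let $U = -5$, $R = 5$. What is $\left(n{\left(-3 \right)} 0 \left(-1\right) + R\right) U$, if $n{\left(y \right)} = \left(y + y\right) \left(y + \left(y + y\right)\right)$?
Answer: $-25$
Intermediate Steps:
$n{\left(y \right)} = 6 y^{2}$ ($n{\left(y \right)} = 2 y \left(y + 2 y\right) = 2 y 3 y = 6 y^{2}$)
$\left(n{\left(-3 \right)} 0 \left(-1\right) + R\right) U = \left(6 \left(-3\right)^{2} \cdot 0 \left(-1\right) + 5\right) \left(-5\right) = \left(6 \cdot 9 \cdot 0 \left(-1\right) + 5\right) \left(-5\right) = \left(54 \cdot 0 \left(-1\right) + 5\right) \left(-5\right) = \left(0 \left(-1\right) + 5\right) \left(-5\right) = \left(0 + 5\right) \left(-5\right) = 5 \left(-5\right) = -25$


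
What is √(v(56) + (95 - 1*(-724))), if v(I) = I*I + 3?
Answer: √3958 ≈ 62.913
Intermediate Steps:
v(I) = 3 + I² (v(I) = I² + 3 = 3 + I²)
√(v(56) + (95 - 1*(-724))) = √((3 + 56²) + (95 - 1*(-724))) = √((3 + 3136) + (95 + 724)) = √(3139 + 819) = √3958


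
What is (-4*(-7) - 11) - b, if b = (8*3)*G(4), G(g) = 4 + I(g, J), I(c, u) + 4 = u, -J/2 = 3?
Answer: 161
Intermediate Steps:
J = -6 (J = -2*3 = -6)
I(c, u) = -4 + u
G(g) = -6 (G(g) = 4 + (-4 - 6) = 4 - 10 = -6)
b = -144 (b = (8*3)*(-6) = 24*(-6) = -144)
(-4*(-7) - 11) - b = (-4*(-7) - 11) - 1*(-144) = (28 - 11) + 144 = 17 + 144 = 161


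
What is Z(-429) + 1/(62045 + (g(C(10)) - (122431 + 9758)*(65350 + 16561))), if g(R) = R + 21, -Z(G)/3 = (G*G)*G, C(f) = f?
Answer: 2564650482280316000/10827671103 ≈ 2.3686e+8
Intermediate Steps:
Z(G) = -3*G³ (Z(G) = -3*G*G*G = -3*G²*G = -3*G³)
g(R) = 21 + R
Z(-429) + 1/(62045 + (g(C(10)) - (122431 + 9758)*(65350 + 16561))) = -3*(-429)³ + 1/(62045 + ((21 + 10) - (122431 + 9758)*(65350 + 16561))) = -3*(-78953589) + 1/(62045 + (31 - 132189*81911)) = 236860767 + 1/(62045 + (31 - 1*10827733179)) = 236860767 + 1/(62045 + (31 - 10827733179)) = 236860767 + 1/(62045 - 10827733148) = 236860767 + 1/(-10827671103) = 236860767 - 1/10827671103 = 2564650482280316000/10827671103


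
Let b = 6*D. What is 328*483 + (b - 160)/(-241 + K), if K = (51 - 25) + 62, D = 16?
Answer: 24238936/153 ≈ 1.5842e+5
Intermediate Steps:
K = 88 (K = 26 + 62 = 88)
b = 96 (b = 6*16 = 96)
328*483 + (b - 160)/(-241 + K) = 328*483 + (96 - 160)/(-241 + 88) = 158424 - 64/(-153) = 158424 - 64*(-1/153) = 158424 + 64/153 = 24238936/153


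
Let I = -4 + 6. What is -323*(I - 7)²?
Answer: -8075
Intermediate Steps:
I = 2
-323*(I - 7)² = -323*(2 - 7)² = -323*(-5)² = -323*25 = -8075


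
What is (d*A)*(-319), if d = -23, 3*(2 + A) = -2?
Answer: -58696/3 ≈ -19565.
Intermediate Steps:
A = -8/3 (A = -2 + (⅓)*(-2) = -2 - ⅔ = -8/3 ≈ -2.6667)
(d*A)*(-319) = -23*(-8/3)*(-319) = (184/3)*(-319) = -58696/3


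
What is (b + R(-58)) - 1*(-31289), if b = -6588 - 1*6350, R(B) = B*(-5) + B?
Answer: 18583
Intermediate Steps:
R(B) = -4*B (R(B) = -5*B + B = -4*B)
b = -12938 (b = -6588 - 6350 = -12938)
(b + R(-58)) - 1*(-31289) = (-12938 - 4*(-58)) - 1*(-31289) = (-12938 + 232) + 31289 = -12706 + 31289 = 18583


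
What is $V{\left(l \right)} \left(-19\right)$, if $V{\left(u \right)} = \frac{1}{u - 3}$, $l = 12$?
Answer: $- \frac{19}{9} \approx -2.1111$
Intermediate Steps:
$V{\left(u \right)} = \frac{1}{-3 + u}$
$V{\left(l \right)} \left(-19\right) = \frac{1}{-3 + 12} \left(-19\right) = \frac{1}{9} \left(-19\right) = - \frac{19}{9}$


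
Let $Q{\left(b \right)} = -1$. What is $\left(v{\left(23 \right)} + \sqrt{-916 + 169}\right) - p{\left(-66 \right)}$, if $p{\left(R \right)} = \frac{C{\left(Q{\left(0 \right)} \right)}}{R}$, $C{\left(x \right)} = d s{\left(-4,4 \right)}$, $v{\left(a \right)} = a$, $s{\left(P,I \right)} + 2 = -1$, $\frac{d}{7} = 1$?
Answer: $\frac{499}{22} + 3 i \sqrt{83} \approx 22.682 + 27.331 i$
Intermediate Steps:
$d = 7$ ($d = 7 \cdot 1 = 7$)
$s{\left(P,I \right)} = -3$ ($s{\left(P,I \right)} = -2 - 1 = -3$)
$C{\left(x \right)} = -21$ ($C{\left(x \right)} = 7 \left(-3\right) = -21$)
$p{\left(R \right)} = - \frac{21}{R}$
$\left(v{\left(23 \right)} + \sqrt{-916 + 169}\right) - p{\left(-66 \right)} = \left(23 + \sqrt{-916 + 169}\right) - - \frac{21}{-66} = \left(23 + \sqrt{-747}\right) - \left(-21\right) \left(- \frac{1}{66}\right) = \left(23 + 3 i \sqrt{83}\right) - \frac{7}{22} = \frac{499}{22} + 3 i \sqrt{83}$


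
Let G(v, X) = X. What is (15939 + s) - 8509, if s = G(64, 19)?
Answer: 7449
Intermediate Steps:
s = 19
(15939 + s) - 8509 = (15939 + 19) - 8509 = 15958 - 8509 = 7449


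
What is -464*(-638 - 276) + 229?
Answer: 424325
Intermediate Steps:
-464*(-638 - 276) + 229 = -464*(-914) + 229 = 424096 + 229 = 424325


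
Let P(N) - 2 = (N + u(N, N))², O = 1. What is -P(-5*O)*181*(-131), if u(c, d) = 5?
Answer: 47422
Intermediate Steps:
P(N) = 2 + (5 + N)² (P(N) = 2 + (N + 5)² = 2 + (5 + N)²)
-P(-5*O)*181*(-131) = -(2 + (5 - 5*1)²)*181*(-131) = -(2 + (5 - 5)²)*181*(-131) = -(2 + 0²)*181*(-131) = -(2 + 0)*181*(-131) = -2*181*(-131) = -362*(-131) = -1*(-47422) = 47422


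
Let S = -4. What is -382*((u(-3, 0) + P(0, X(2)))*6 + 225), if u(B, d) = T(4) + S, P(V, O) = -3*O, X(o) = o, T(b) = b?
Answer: -72198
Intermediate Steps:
u(B, d) = 0 (u(B, d) = 4 - 4 = 0)
-382*((u(-3, 0) + P(0, X(2)))*6 + 225) = -382*((0 - 3*2)*6 + 225) = -382*((0 - 6)*6 + 225) = -382*(-6*6 + 225) = -382*(-36 + 225) = -382*189 = -72198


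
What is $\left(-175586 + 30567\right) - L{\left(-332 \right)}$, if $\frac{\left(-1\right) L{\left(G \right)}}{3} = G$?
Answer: $-146015$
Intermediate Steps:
$L{\left(G \right)} = - 3 G$
$\left(-175586 + 30567\right) - L{\left(-332 \right)} = \left(-175586 + 30567\right) - \left(-3\right) \left(-332\right) = -145019 - 996 = -146015$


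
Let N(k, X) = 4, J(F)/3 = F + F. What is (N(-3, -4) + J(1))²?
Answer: 100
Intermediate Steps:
J(F) = 6*F (J(F) = 3*(F + F) = 3*(2*F) = 6*F)
(N(-3, -4) + J(1))² = (4 + 6*1)² = (4 + 6)² = 10² = 100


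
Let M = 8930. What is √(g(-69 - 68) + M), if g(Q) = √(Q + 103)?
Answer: √(8930 + I*√34) ≈ 94.499 + 0.0309*I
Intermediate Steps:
g(Q) = √(103 + Q)
√(g(-69 - 68) + M) = √(√(103 + (-69 - 68)) + 8930) = √(√(103 - 137) + 8930) = √(√(-34) + 8930) = √(I*√34 + 8930) = √(8930 + I*√34)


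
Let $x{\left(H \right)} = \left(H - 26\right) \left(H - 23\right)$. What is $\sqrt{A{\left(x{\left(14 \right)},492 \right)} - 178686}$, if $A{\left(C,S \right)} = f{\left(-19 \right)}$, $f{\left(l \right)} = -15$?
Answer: $i \sqrt{178701} \approx 422.73 i$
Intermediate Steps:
$x{\left(H \right)} = \left(-26 + H\right) \left(-23 + H\right)$
$A{\left(C,S \right)} = -15$
$\sqrt{A{\left(x{\left(14 \right)},492 \right)} - 178686} = \sqrt{-15 - 178686} = \sqrt{-178701} = i \sqrt{178701}$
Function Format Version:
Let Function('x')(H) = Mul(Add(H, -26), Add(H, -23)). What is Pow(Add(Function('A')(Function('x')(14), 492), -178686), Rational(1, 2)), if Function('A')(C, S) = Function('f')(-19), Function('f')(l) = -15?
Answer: Mul(I, Pow(178701, Rational(1, 2))) ≈ Mul(422.73, I)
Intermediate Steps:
Function('x')(H) = Mul(Add(-26, H), Add(-23, H))
Function('A')(C, S) = -15
Pow(Add(Function('A')(Function('x')(14), 492), -178686), Rational(1, 2)) = Pow(Add(-15, -178686), Rational(1, 2)) = Pow(-178701, Rational(1, 2)) = Mul(I, Pow(178701, Rational(1, 2)))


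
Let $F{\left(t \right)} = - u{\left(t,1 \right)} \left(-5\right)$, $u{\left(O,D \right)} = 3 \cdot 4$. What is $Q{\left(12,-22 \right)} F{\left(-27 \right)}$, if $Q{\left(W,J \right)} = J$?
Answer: $-1320$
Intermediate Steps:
$u{\left(O,D \right)} = 12$
$F{\left(t \right)} = 60$ ($F{\left(t \right)} = \left(-1\right) 12 \left(-5\right) = \left(-12\right) \left(-5\right) = 60$)
$Q{\left(12,-22 \right)} F{\left(-27 \right)} = \left(-22\right) 60 = -1320$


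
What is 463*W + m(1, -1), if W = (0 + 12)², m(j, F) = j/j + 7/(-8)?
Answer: 533377/8 ≈ 66672.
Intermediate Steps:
m(j, F) = ⅛ (m(j, F) = 1 + 7*(-⅛) = 1 - 7/8 = ⅛)
W = 144 (W = 12² = 144)
463*W + m(1, -1) = 463*144 + ⅛ = 66672 + ⅛ = 533377/8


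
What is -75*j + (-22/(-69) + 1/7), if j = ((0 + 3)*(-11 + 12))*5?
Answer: -543152/483 ≈ -1124.5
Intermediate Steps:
j = 15 (j = (3*1)*5 = 3*5 = 15)
-75*j + (-22/(-69) + 1/7) = -75*15 + (-22/(-69) + 1/7) = -1125 + (-22*(-1/69) + 1*(⅐)) = -1125 + (22/69 + ⅐) = -1125 + 223/483 = -543152/483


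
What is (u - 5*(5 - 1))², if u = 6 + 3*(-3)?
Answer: 529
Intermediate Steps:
u = -3 (u = 6 - 9 = -3)
(u - 5*(5 - 1))² = (-3 - 5*(5 - 1))² = (-3 - 5*4)² = (-3 - 20)² = (-23)² = 529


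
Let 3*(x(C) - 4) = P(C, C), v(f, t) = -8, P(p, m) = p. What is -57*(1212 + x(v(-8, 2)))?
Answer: -69160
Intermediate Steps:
x(C) = 4 + C/3
-57*(1212 + x(v(-8, 2))) = -57*(1212 + (4 + (⅓)*(-8))) = -57*(1212 + (4 - 8/3)) = -57*(1212 + 4/3) = -57*3640/3 = -69160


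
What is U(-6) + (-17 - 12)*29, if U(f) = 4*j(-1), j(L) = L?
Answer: -845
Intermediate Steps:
U(f) = -4 (U(f) = 4*(-1) = -4)
U(-6) + (-17 - 12)*29 = -4 + (-17 - 12)*29 = -4 - 29*29 = -4 - 841 = -845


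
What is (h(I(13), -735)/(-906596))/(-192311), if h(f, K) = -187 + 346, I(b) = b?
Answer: 159/174348383356 ≈ 9.1197e-10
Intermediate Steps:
h(f, K) = 159
(h(I(13), -735)/(-906596))/(-192311) = (159/(-906596))/(-192311) = (159*(-1/906596))*(-1/192311) = -159/906596*(-1/192311) = 159/174348383356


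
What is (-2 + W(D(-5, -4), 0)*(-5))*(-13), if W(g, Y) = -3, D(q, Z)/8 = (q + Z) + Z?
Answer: -169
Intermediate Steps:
D(q, Z) = 8*q + 16*Z (D(q, Z) = 8*((q + Z) + Z) = 8*((Z + q) + Z) = 8*(q + 2*Z) = 8*q + 16*Z)
(-2 + W(D(-5, -4), 0)*(-5))*(-13) = (-2 - 3*(-5))*(-13) = (-2 + 15)*(-13) = 13*(-13) = -169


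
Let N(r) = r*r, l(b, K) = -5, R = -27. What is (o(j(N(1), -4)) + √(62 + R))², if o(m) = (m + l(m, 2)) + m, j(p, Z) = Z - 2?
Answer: (17 - √35)² ≈ 122.85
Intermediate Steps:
N(r) = r²
j(p, Z) = -2 + Z
o(m) = -5 + 2*m (o(m) = (m - 5) + m = (-5 + m) + m = -5 + 2*m)
(o(j(N(1), -4)) + √(62 + R))² = ((-5 + 2*(-2 - 4)) + √(62 - 27))² = ((-5 + 2*(-6)) + √35)² = ((-5 - 12) + √35)² = (-17 + √35)²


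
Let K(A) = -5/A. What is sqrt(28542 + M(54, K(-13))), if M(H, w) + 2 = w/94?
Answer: sqrt(42618331470)/1222 ≈ 168.94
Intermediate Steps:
M(H, w) = -2 + w/94
sqrt(28542 + M(54, K(-13))) = sqrt(28542 + (-2 + (-5/(-13))/94)) = sqrt(28542 + (-2 + (-5*(-1/13))/94)) = sqrt(28542 + (-2 + (1/94)*(5/13))) = sqrt(28542 + (-2 + 5/1222)) = sqrt(28542 - 2439/1222) = sqrt(34875885/1222) = sqrt(42618331470)/1222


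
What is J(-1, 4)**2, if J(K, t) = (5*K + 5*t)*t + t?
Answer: 4096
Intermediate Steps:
J(K, t) = t + t*(5*K + 5*t) (J(K, t) = t*(5*K + 5*t) + t = t + t*(5*K + 5*t))
J(-1, 4)**2 = (4*(1 + 5*(-1) + 5*4))**2 = (4*(1 - 5 + 20))**2 = (4*16)**2 = 64**2 = 4096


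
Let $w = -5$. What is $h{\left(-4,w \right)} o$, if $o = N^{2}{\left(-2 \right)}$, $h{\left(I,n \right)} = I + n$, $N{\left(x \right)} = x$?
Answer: $-36$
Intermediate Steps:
$o = 4$ ($o = \left(-2\right)^{2} = 4$)
$h{\left(-4,w \right)} o = \left(-4 - 5\right) 4 = \left(-9\right) 4 = -36$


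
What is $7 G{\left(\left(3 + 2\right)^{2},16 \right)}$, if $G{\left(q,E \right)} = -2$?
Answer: $-14$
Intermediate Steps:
$7 G{\left(\left(3 + 2\right)^{2},16 \right)} = 7 \left(-2\right) = -14$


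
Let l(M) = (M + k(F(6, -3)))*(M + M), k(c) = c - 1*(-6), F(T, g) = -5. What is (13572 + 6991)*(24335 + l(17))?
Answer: 512985161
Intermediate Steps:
k(c) = 6 + c (k(c) = c + 6 = 6 + c)
l(M) = 2*M*(1 + M) (l(M) = (M + (6 - 5))*(M + M) = (M + 1)*(2*M) = (1 + M)*(2*M) = 2*M*(1 + M))
(13572 + 6991)*(24335 + l(17)) = (13572 + 6991)*(24335 + 2*17*(1 + 17)) = 20563*(24335 + 2*17*18) = 20563*(24335 + 612) = 20563*24947 = 512985161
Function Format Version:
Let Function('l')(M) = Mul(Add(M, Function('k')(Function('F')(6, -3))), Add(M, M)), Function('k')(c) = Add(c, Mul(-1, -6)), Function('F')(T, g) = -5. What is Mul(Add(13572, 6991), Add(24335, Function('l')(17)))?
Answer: 512985161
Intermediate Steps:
Function('k')(c) = Add(6, c) (Function('k')(c) = Add(c, 6) = Add(6, c))
Function('l')(M) = Mul(2, M, Add(1, M)) (Function('l')(M) = Mul(Add(M, Add(6, -5)), Add(M, M)) = Mul(Add(M, 1), Mul(2, M)) = Mul(Add(1, M), Mul(2, M)) = Mul(2, M, Add(1, M)))
Mul(Add(13572, 6991), Add(24335, Function('l')(17))) = Mul(Add(13572, 6991), Add(24335, Mul(2, 17, Add(1, 17)))) = Mul(20563, Add(24335, Mul(2, 17, 18))) = Mul(20563, Add(24335, 612)) = Mul(20563, 24947) = 512985161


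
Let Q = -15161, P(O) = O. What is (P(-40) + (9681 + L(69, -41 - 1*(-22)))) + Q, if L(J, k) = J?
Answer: -5451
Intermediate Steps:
(P(-40) + (9681 + L(69, -41 - 1*(-22)))) + Q = (-40 + (9681 + 69)) - 15161 = (-40 + 9750) - 15161 = 9710 - 15161 = -5451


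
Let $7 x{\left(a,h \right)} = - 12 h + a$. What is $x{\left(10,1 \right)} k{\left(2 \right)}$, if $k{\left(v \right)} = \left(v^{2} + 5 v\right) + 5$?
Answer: $- \frac{38}{7} \approx -5.4286$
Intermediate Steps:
$x{\left(a,h \right)} = - \frac{12 h}{7} + \frac{a}{7}$ ($x{\left(a,h \right)} = \frac{- 12 h + a}{7} = \frac{a - 12 h}{7} = - \frac{12 h}{7} + \frac{a}{7}$)
$k{\left(v \right)} = 5 + v^{2} + 5 v$
$x{\left(10,1 \right)} k{\left(2 \right)} = \left(\left(- \frac{12}{7}\right) 1 + \frac{1}{7} \cdot 10\right) \left(5 + 2^{2} + 5 \cdot 2\right) = \left(- \frac{12}{7} + \frac{10}{7}\right) \left(5 + 4 + 10\right) = \left(- \frac{2}{7}\right) 19 = - \frac{38}{7}$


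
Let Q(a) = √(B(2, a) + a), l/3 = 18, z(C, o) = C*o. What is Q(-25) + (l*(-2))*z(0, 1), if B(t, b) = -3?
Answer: 2*I*√7 ≈ 5.2915*I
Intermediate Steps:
l = 54 (l = 3*18 = 54)
Q(a) = √(-3 + a)
Q(-25) + (l*(-2))*z(0, 1) = √(-3 - 25) + (54*(-2))*(0*1) = √(-28) - 108*0 = 2*I*√7 + 0 = 2*I*√7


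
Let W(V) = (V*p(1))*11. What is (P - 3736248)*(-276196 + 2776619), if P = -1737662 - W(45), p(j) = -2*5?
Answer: -13674713370080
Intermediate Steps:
p(j) = -10
W(V) = -110*V (W(V) = (V*(-10))*11 = -10*V*11 = -110*V)
P = -1732712 (P = -1737662 - (-110)*45 = -1737662 - 1*(-4950) = -1737662 + 4950 = -1732712)
(P - 3736248)*(-276196 + 2776619) = (-1732712 - 3736248)*(-276196 + 2776619) = -5468960*2500423 = -13674713370080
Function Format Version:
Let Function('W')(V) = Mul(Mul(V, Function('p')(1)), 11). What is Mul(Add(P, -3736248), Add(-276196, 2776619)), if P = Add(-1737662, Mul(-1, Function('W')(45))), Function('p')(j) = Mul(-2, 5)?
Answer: -13674713370080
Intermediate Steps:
Function('p')(j) = -10
Function('W')(V) = Mul(-110, V) (Function('W')(V) = Mul(Mul(V, -10), 11) = Mul(Mul(-10, V), 11) = Mul(-110, V))
P = -1732712 (P = Add(-1737662, Mul(-1, Mul(-110, 45))) = Add(-1737662, Mul(-1, -4950)) = Add(-1737662, 4950) = -1732712)
Mul(Add(P, -3736248), Add(-276196, 2776619)) = Mul(Add(-1732712, -3736248), Add(-276196, 2776619)) = Mul(-5468960, 2500423) = -13674713370080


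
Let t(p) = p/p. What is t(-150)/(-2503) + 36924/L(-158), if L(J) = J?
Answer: -46210465/197737 ≈ -233.70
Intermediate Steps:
t(p) = 1
t(-150)/(-2503) + 36924/L(-158) = 1/(-2503) + 36924/(-158) = 1*(-1/2503) + 36924*(-1/158) = -1/2503 - 18462/79 = -46210465/197737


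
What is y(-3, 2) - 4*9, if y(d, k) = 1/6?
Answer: -215/6 ≈ -35.833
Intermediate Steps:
y(d, k) = ⅙
y(-3, 2) - 4*9 = ⅙ - 4*9 = ⅙ - 36 = -215/6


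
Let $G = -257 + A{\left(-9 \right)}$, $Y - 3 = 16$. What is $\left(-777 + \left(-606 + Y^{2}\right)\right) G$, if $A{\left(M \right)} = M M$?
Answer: $179872$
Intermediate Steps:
$Y = 19$ ($Y = 3 + 16 = 19$)
$A{\left(M \right)} = M^{2}$
$G = -176$ ($G = -257 + \left(-9\right)^{2} = -257 + 81 = -176$)
$\left(-777 + \left(-606 + Y^{2}\right)\right) G = \left(-777 - \left(606 - 19^{2}\right)\right) \left(-176\right) = \left(-777 + \left(-606 + 361\right)\right) \left(-176\right) = \left(-777 - 245\right) \left(-176\right) = \left(-1022\right) \left(-176\right) = 179872$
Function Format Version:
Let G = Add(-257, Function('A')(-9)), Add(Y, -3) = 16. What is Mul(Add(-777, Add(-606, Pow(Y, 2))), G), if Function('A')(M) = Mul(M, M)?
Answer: 179872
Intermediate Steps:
Y = 19 (Y = Add(3, 16) = 19)
Function('A')(M) = Pow(M, 2)
G = -176 (G = Add(-257, Pow(-9, 2)) = Add(-257, 81) = -176)
Mul(Add(-777, Add(-606, Pow(Y, 2))), G) = Mul(Add(-777, Add(-606, Pow(19, 2))), -176) = Mul(Add(-777, Add(-606, 361)), -176) = Mul(Add(-777, -245), -176) = Mul(-1022, -176) = 179872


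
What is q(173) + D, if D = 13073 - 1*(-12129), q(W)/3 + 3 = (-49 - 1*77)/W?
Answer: 4358011/173 ≈ 25191.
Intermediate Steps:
q(W) = -9 - 378/W (q(W) = -9 + 3*((-49 - 1*77)/W) = -9 + 3*((-49 - 77)/W) = -9 + 3*(-126/W) = -9 - 378/W)
D = 25202 (D = 13073 + 12129 = 25202)
q(173) + D = (-9 - 378/173) + 25202 = -1935/173 + 25202 = 4358011/173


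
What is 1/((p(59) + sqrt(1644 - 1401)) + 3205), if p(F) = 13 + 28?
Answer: 1082/3512091 - sqrt(3)/1170697 ≈ 0.00030660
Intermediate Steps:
p(F) = 41
1/((p(59) + sqrt(1644 - 1401)) + 3205) = 1/((41 + sqrt(1644 - 1401)) + 3205) = 1/((41 + sqrt(243)) + 3205) = 1/((41 + 9*sqrt(3)) + 3205) = 1/(3246 + 9*sqrt(3))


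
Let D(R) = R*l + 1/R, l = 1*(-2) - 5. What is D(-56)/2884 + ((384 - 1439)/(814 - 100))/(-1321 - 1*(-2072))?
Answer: 828574771/6185764704 ≈ 0.13395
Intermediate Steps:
l = -7 (l = -2 - 5 = -7)
D(R) = 1/R - 7*R (D(R) = R*(-7) + 1/R = -7*R + 1/R = 1/R - 7*R)
D(-56)/2884 + ((384 - 1439)/(814 - 100))/(-1321 - 1*(-2072)) = (1/(-56) - 7*(-56))/2884 + ((384 - 1439)/(814 - 100))/(-1321 - 1*(-2072)) = (-1/56 + 392)*(1/2884) + (-1055/714)/(-1321 + 2072) = (21951/56)*(1/2884) - 1055*1/714/751 = 21951/161504 - 1055/714*1/751 = 21951/161504 - 1055/536214 = 828574771/6185764704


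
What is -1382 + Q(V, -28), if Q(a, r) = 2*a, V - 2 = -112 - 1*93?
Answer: -1788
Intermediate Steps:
V = -203 (V = 2 + (-112 - 1*93) = 2 + (-112 - 93) = 2 - 205 = -203)
-1382 + Q(V, -28) = -1382 + 2*(-203) = -1382 - 406 = -1788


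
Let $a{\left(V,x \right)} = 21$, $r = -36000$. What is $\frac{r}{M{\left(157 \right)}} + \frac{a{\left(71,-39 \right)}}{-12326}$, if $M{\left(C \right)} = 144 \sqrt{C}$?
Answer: $- \frac{21}{12326} - \frac{250 \sqrt{157}}{157} \approx -19.954$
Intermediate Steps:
$\frac{r}{M{\left(157 \right)}} + \frac{a{\left(71,-39 \right)}}{-12326} = - \frac{36000}{144 \sqrt{157}} + \frac{21}{-12326} = - 36000 \frac{\sqrt{157}}{22608} + 21 \left(- \frac{1}{12326}\right) = - \frac{250 \sqrt{157}}{157} - \frac{21}{12326} = - \frac{21}{12326} - \frac{250 \sqrt{157}}{157}$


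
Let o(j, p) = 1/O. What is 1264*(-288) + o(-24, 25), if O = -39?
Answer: -14197249/39 ≈ -3.6403e+5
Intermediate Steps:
o(j, p) = -1/39 (o(j, p) = 1/(-39) = -1/39)
1264*(-288) + o(-24, 25) = 1264*(-288) - 1/39 = -364032 - 1/39 = -14197249/39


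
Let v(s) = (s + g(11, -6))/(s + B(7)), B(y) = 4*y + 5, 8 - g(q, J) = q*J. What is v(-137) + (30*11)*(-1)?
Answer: -34257/104 ≈ -329.39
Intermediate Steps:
g(q, J) = 8 - J*q (g(q, J) = 8 - q*J = 8 - J*q)
B(y) = 5 + 4*y
v(s) = (74 + s)/(33 + s) (v(s) = (s + (8 - 1*(-6)*11))/(s + (5 + 4*7)) = (s + (8 + 66))/(s + (5 + 28)) = (s + 74)/(s + 33) = (74 + s)/(33 + s))
v(-137) + (30*11)*(-1) = (74 - 137)/(33 - 137) + (30*11)*(-1) = -63/(-104) + 330*(-1) = -1/104*(-63) - 330 = 63/104 - 330 = -34257/104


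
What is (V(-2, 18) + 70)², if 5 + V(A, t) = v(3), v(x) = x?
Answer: 4624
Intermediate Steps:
V(A, t) = -2 (V(A, t) = -5 + 3 = -2)
(V(-2, 18) + 70)² = (-2 + 70)² = 68² = 4624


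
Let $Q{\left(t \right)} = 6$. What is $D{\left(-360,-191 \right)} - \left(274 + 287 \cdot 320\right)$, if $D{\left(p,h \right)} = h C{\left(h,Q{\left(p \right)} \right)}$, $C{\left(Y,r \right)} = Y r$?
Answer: $126772$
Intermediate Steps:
$D{\left(p,h \right)} = 6 h^{2}$ ($D{\left(p,h \right)} = h h 6 = h 6 h = 6 h^{2}$)
$D{\left(-360,-191 \right)} - \left(274 + 287 \cdot 320\right) = 6 \left(-191\right)^{2} - \left(274 + 287 \cdot 320\right) = 6 \cdot 36481 - \left(274 + 91840\right) = 218886 - 92114 = 126772$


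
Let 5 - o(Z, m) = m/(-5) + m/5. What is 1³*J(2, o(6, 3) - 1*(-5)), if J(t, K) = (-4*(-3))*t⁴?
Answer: 192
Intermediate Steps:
o(Z, m) = 5 (o(Z, m) = 5 - (m/(-5) + m/5) = 5 - (m*(-⅕) + m*(⅕)) = 5 - (-m/5 + m/5) = 5 - 1*0 = 5 + 0 = 5)
J(t, K) = 12*t⁴
1³*J(2, o(6, 3) - 1*(-5)) = 1³*(12*2⁴) = 1*(12*16) = 1*192 = 192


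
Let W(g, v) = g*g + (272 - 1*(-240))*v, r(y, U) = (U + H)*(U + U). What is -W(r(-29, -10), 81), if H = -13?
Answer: -253072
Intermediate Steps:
r(y, U) = 2*U*(-13 + U) (r(y, U) = (U - 13)*(U + U) = (-13 + U)*(2*U) = 2*U*(-13 + U))
W(g, v) = g² + 512*v (W(g, v) = g² + (272 + 240)*v = g² + 512*v)
-W(r(-29, -10), 81) = -((2*(-10)*(-13 - 10))² + 512*81) = -((2*(-10)*(-23))² + 41472) = -(460² + 41472) = -(211600 + 41472) = -1*253072 = -253072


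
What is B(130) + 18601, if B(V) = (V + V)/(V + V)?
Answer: 18602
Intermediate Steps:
B(V) = 1 (B(V) = (2*V)/((2*V)) = (2*V)*(1/(2*V)) = 1)
B(130) + 18601 = 1 + 18601 = 18602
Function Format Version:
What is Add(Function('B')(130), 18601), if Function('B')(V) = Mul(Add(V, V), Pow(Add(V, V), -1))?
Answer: 18602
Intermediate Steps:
Function('B')(V) = 1 (Function('B')(V) = Mul(Mul(2, V), Pow(Mul(2, V), -1)) = Mul(Mul(2, V), Mul(Rational(1, 2), Pow(V, -1))) = 1)
Add(Function('B')(130), 18601) = Add(1, 18601) = 18602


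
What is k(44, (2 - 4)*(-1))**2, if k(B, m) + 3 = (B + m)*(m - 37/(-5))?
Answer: 4609609/25 ≈ 1.8438e+5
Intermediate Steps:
k(B, m) = -3 + (37/5 + m)*(B + m) (k(B, m) = -3 + (B + m)*(m - 37/(-5)) = -3 + (B + m)*(m - 37*(-1/5)) = -3 + (B + m)*(m + 37/5) = -3 + (B + m)*(37/5 + m) = -3 + (37/5 + m)*(B + m))
k(44, (2 - 4)*(-1))**2 = (-3 + ((2 - 4)*(-1))**2 + (37/5)*44 + 37*((2 - 4)*(-1))/5 + 44*((2 - 4)*(-1)))**2 = (-3 + (-2*(-1))**2 + 1628/5 + 37*(-2*(-1))/5 + 44*(-2*(-1)))**2 = (-3 + 2**2 + 1628/5 + (37/5)*2 + 44*2)**2 = (-3 + 4 + 1628/5 + 74/5 + 88)**2 = (2147/5)**2 = 4609609/25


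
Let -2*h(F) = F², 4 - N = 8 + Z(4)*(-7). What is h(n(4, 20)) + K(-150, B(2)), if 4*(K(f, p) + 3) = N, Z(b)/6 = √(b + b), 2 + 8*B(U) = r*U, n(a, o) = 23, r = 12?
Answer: -537/2 + 21*√2 ≈ -238.80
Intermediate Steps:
B(U) = -¼ + 3*U/2 (B(U) = -¼ + (12*U)/8 = -¼ + 3*U/2)
Z(b) = 6*√2*√b (Z(b) = 6*√(b + b) = 6*√(2*b) = 6*(√2*√b) = 6*√2*√b)
N = -4 + 84*√2 (N = 4 - (8 + (6*√2*√4)*(-7)) = 4 - (8 + (6*√2*2)*(-7)) = 4 - (8 + (12*√2)*(-7)) = 4 - (8 - 84*√2) = 4 + (-8 + 84*√2) = -4 + 84*√2 ≈ 114.79)
h(F) = -F²/2
K(f, p) = -4 + 21*√2 (K(f, p) = -3 + (-4 + 84*√2)/4 = -3 + (-1 + 21*√2) = -4 + 21*√2)
h(n(4, 20)) + K(-150, B(2)) = -½*23² + (-4 + 21*√2) = -½*529 + (-4 + 21*√2) = -529/2 + (-4 + 21*√2) = -537/2 + 21*√2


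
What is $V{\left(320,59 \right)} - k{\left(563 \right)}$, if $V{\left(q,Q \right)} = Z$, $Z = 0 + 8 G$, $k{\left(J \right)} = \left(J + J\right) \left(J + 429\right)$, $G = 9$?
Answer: $-1116920$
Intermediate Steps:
$k{\left(J \right)} = 2 J \left(429 + J\right)$
$Z = 72$ ($Z = 0 + 8 \cdot 9 = 0 + 72 = 72$)
$V{\left(q,Q \right)} = 72$
$V{\left(320,59 \right)} - k{\left(563 \right)} = 72 - 2 \cdot 563 \left(429 + 563\right) = 72 - 2 \cdot 563 \cdot 992 = 72 - 1116992 = -1116920$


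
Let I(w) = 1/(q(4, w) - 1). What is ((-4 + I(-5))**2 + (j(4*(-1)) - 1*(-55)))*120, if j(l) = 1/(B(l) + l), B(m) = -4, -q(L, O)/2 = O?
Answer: 226795/27 ≈ 8399.8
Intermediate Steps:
q(L, O) = -2*O
I(w) = 1/(-1 - 2*w) (I(w) = 1/(-2*w - 1) = 1/(-1 - 2*w))
j(l) = 1/(-4 + l)
((-4 + I(-5))**2 + (j(4*(-1)) - 1*(-55)))*120 = ((-4 - 1/(1 + 2*(-5)))**2 + (1/(-4 + 4*(-1)) - 1*(-55)))*120 = ((-4 - 1/(1 - 10))**2 + (1/(-4 - 4) + 55))*120 = ((-4 - 1/(-9))**2 + (1/(-8) + 55))*120 = ((-4 - 1*(-1/9))**2 + (-1/8 + 55))*120 = ((-4 + 1/9)**2 + 439/8)*120 = ((-35/9)**2 + 439/8)*120 = (1225/81 + 439/8)*120 = (45359/648)*120 = 226795/27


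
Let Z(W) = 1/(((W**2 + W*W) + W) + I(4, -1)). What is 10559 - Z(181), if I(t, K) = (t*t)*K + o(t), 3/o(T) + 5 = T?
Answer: 693557355/65684 ≈ 10559.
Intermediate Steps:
o(T) = 3/(-5 + T)
I(t, K) = 3/(-5 + t) + K*t**2 (I(t, K) = (t*t)*K + 3/(-5 + t) = t**2*K + 3/(-5 + t) = K*t**2 + 3/(-5 + t) = 3/(-5 + t) + K*t**2)
Z(W) = 1/(-19 + W + 2*W**2) (Z(W) = 1/(((W**2 + W*W) + W) + (3 - 1*4**2*(-5 + 4))/(-5 + 4)) = 1/(((W**2 + W**2) + W) + (3 - 1*16*(-1))/(-1)) = 1/((2*W**2 + W) - (3 + 16)) = 1/((W + 2*W**2) - 1*19) = 1/((W + 2*W**2) - 19) = 1/(-19 + W + 2*W**2))
10559 - Z(181) = 10559 - 1/(-19 + 181 + 2*181**2) = 10559 - 1/(-19 + 181 + 2*32761) = 10559 - 1/(-19 + 181 + 65522) = 10559 - 1/65684 = 693557355/65684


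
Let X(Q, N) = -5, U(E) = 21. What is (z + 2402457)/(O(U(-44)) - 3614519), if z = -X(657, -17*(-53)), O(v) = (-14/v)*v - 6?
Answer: -2402462/3614539 ≈ -0.66467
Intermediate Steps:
O(v) = -20 (O(v) = -14 - 6 = -20)
z = 5 (z = -1*(-5) = 5)
(z + 2402457)/(O(U(-44)) - 3614519) = (5 + 2402457)/(-20 - 3614519) = 2402462/(-3614539) = 2402462*(-1/3614539) = -2402462/3614539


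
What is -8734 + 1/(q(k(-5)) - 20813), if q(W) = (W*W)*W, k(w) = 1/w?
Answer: -22722601609/2601626 ≈ -8734.0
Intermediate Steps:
q(W) = W**3 (q(W) = W**2*W = W**3)
-8734 + 1/(q(k(-5)) - 20813) = -8734 + 1/((1/(-5))**3 - 20813) = -8734 + 1/((-1/5)**3 - 20813) = -8734 + 1/(-1/125 - 20813) = -8734 + 1/(-2601626/125) = -8734 - 125/2601626 = -22722601609/2601626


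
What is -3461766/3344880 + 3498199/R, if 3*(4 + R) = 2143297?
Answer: 2396849911/620695336 ≈ 3.8616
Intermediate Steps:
R = 2143285/3 (R = -4 + (⅓)*2143297 = -4 + 2143297/3 = 2143285/3 ≈ 7.1443e+5)
-3461766/3344880 + 3498199/R = -3461766/3344880 + 3498199/(2143285/3) = -3461766*1/3344880 + 3498199*(3/2143285) = -7493/7240 + 10494597/2143285 = 2396849911/620695336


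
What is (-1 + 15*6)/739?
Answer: 89/739 ≈ 0.12043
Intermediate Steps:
(-1 + 15*6)/739 = (-1 + 90)*(1/739) = 89*(1/739) = 89/739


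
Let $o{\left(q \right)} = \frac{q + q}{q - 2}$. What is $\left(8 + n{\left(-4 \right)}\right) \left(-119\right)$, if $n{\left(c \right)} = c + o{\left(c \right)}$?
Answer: $- \frac{1904}{3} \approx -634.67$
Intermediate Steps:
$o{\left(q \right)} = \frac{2 q}{-2 + q}$
$n{\left(c \right)} = c + \frac{2 c}{-2 + c}$
$\left(8 + n{\left(-4 \right)}\right) \left(-119\right) = \left(8 + \frac{\left(-4\right)^{2}}{-2 - 4}\right) \left(-119\right) = \left(8 + \frac{16}{-6}\right) \left(-119\right) = \left(8 + 16 \left(- \frac{1}{6}\right)\right) \left(-119\right) = \left(8 - \frac{8}{3}\right) \left(-119\right) = \frac{16}{3} \left(-119\right) = - \frac{1904}{3}$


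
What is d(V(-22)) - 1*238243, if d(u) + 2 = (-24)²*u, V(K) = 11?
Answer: -231909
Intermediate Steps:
d(u) = -2 + 576*u (d(u) = -2 + (-24)²*u = -2 + 576*u)
d(V(-22)) - 1*238243 = (-2 + 576*11) - 1*238243 = (-2 + 6336) - 238243 = 6334 - 238243 = -231909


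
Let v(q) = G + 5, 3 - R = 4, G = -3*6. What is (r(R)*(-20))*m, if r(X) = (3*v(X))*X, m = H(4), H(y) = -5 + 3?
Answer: 1560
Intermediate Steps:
H(y) = -2
G = -18
m = -2
R = -1 (R = 3 - 1*4 = 3 - 4 = -1)
v(q) = -13 (v(q) = -18 + 5 = -13)
r(X) = -39*X (r(X) = (3*(-13))*X = -39*X)
(r(R)*(-20))*m = (-39*(-1)*(-20))*(-2) = (39*(-20))*(-2) = -780*(-2) = 1560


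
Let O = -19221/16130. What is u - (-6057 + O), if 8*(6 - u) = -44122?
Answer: 373552787/32260 ≈ 11579.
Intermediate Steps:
O = -19221/16130 (O = -19221*1/16130 = -19221/16130 ≈ -1.1916)
u = 22085/4 (u = 6 - ⅛*(-44122) = 6 + 22061/4 = 22085/4 ≈ 5521.3)
u - (-6057 + O) = 22085/4 - (-6057 - 19221/16130) = 22085/4 - 1*(-97718631/16130) = 22085/4 + 97718631/16130 = 373552787/32260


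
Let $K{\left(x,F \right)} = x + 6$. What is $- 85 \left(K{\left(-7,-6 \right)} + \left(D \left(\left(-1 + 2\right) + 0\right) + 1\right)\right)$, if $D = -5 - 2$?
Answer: $595$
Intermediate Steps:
$D = -7$ ($D = -5 - 2 = -7$)
$K{\left(x,F \right)} = 6 + x$
$- 85 \left(K{\left(-7,-6 \right)} + \left(D \left(\left(-1 + 2\right) + 0\right) + 1\right)\right) = - 85 \left(\left(6 - 7\right) + \left(- 7 \left(\left(-1 + 2\right) + 0\right) + 1\right)\right) = - 85 \left(-1 + \left(- 7 \left(1 + 0\right) + 1\right)\right) = - 85 \left(-1 + \left(\left(-7\right) 1 + 1\right)\right) = - 85 \left(-1 + \left(-7 + 1\right)\right) = - 85 \left(-1 - 6\right) = \left(-85\right) \left(-7\right) = 595$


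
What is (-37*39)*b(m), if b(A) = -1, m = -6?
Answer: 1443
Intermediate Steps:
(-37*39)*b(m) = -37*39*(-1) = -1443*(-1) = 1443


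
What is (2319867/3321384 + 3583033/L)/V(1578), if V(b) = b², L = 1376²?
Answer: 61715943101/59315203932770304 ≈ 1.0405e-6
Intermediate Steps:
L = 1893376
(2319867/3321384 + 3583033/L)/V(1578) = (2319867/3321384 + 3583033/1893376)/(1578²) = (2319867*(1/3321384) + 3583033*(1/1893376))/2490084 = (70299/100648 + 3583033/1893376)*(1/2490084) = (61715943101/23820563456)*(1/2490084) = 61715943101/59315203932770304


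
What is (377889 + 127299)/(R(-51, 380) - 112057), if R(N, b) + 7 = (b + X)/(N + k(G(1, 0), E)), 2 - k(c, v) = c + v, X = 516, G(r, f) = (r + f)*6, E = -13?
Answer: -378891/84064 ≈ -4.5072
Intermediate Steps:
G(r, f) = 6*f + 6*r (G(r, f) = (f + r)*6 = 6*f + 6*r)
k(c, v) = 2 - c - v (k(c, v) = 2 - (c + v) = 2 + (-c - v) = 2 - c - v)
R(N, b) = -7 + (516 + b)/(9 + N) (R(N, b) = -7 + (b + 516)/(N + (2 - (6*0 + 6*1) - 1*(-13))) = -7 + (516 + b)/(N + (2 - (0 + 6) + 13)) = -7 + (516 + b)/(N + (2 - 1*6 + 13)) = -7 + (516 + b)/(N + (2 - 6 + 13)) = -7 + (516 + b)/(N + 9) = -7 + (516 + b)/(9 + N))
(377889 + 127299)/(R(-51, 380) - 112057) = (377889 + 127299)/((453 + 380 - 7*(-51))/(9 - 51) - 112057) = 505188/((453 + 380 + 357)/(-42) - 112057) = 505188/(-1/42*1190 - 112057) = 505188/(-85/3 - 112057) = 505188/(-336256/3) = 505188*(-3/336256) = -378891/84064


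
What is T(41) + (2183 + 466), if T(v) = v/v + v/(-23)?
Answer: 60909/23 ≈ 2648.2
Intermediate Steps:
T(v) = 1 - v/23 (T(v) = 1 + v*(-1/23) = 1 - v/23)
T(41) + (2183 + 466) = (1 - 1/23*41) + (2183 + 466) = (1 - 41/23) + 2649 = -18/23 + 2649 = 60909/23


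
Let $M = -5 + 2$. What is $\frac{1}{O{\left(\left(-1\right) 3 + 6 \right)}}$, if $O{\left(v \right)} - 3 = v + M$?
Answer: $\frac{1}{3} \approx 0.33333$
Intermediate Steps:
$M = -3$
$O{\left(v \right)} = v$ ($O{\left(v \right)} = 3 + \left(v - 3\right) = 3 + \left(-3 + v\right) = v$)
$\frac{1}{O{\left(\left(-1\right) 3 + 6 \right)}} = \frac{1}{\left(-1\right) 3 + 6} = \frac{1}{-3 + 6} = \frac{1}{3}$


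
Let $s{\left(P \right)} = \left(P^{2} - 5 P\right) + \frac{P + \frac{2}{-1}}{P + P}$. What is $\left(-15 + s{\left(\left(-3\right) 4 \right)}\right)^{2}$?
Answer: $\frac{5175625}{144} \approx 35942.0$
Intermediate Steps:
$s{\left(P \right)} = P^{2} - 5 P + \frac{-2 + P}{2 P}$ ($s{\left(P \right)} = \left(P^{2} - 5 P\right) + \frac{P + 2 \left(-1\right)}{2 P} = \left(P^{2} - 5 P\right) + \left(P - 2\right) \frac{1}{2 P} = \left(P^{2} - 5 P\right) + \left(-2 + P\right) \frac{1}{2 P} = \left(P^{2} - 5 P\right) + \frac{-2 + P}{2 P} = P^{2} - 5 P + \frac{-2 + P}{2 P}$)
$\left(-15 + s{\left(\left(-3\right) 4 \right)}\right)^{2} = \left(-15 + \left(\frac{1}{2} + \left(\left(-3\right) 4\right)^{2} - \frac{1}{\left(-3\right) 4} - 5 \left(\left(-3\right) 4\right)\right)\right)^{2} = \left(-15 + \left(\frac{1}{2} + \left(-12\right)^{2} - \frac{1}{-12} - -60\right)\right)^{2} = \left(-15 + \left(\frac{1}{2} + 144 - - \frac{1}{12} + 60\right)\right)^{2} = \left(-15 + \left(\frac{1}{2} + 144 + \frac{1}{12} + 60\right)\right)^{2} = \left(-15 + \frac{2455}{12}\right)^{2} = \left(\frac{2275}{12}\right)^{2} = \frac{5175625}{144}$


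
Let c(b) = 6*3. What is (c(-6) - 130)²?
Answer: 12544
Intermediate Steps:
c(b) = 18
(c(-6) - 130)² = (18 - 130)² = (-112)² = 12544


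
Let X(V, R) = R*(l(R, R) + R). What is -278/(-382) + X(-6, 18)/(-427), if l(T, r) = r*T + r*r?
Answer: -2230355/81557 ≈ -27.347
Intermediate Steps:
l(T, r) = r² + T*r (l(T, r) = T*r + r² = r² + T*r)
X(V, R) = R*(R + 2*R²) (X(V, R) = R*(R*(R + R) + R) = R*(R*(2*R) + R) = R*(2*R² + R) = R*(R + 2*R²))
-278/(-382) + X(-6, 18)/(-427) = -278/(-382) + (18²*(1 + 2*18))/(-427) = -278*(-1/382) + (324*(1 + 36))*(-1/427) = 139/191 + (324*37)*(-1/427) = 139/191 + 11988*(-1/427) = 139/191 - 11988/427 = -2230355/81557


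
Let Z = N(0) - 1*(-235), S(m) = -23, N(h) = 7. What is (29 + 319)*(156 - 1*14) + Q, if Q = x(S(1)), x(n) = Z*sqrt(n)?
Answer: 49416 + 242*I*sqrt(23) ≈ 49416.0 + 1160.6*I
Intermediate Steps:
Z = 242 (Z = 7 - 1*(-235) = 7 + 235 = 242)
x(n) = 242*sqrt(n)
Q = 242*I*sqrt(23) (Q = 242*sqrt(-23) = 242*(I*sqrt(23)) = 242*I*sqrt(23) ≈ 1160.6*I)
(29 + 319)*(156 - 1*14) + Q = (29 + 319)*(156 - 1*14) + 242*I*sqrt(23) = 348*(156 - 14) + 242*I*sqrt(23) = 348*142 + 242*I*sqrt(23) = 49416 + 242*I*sqrt(23)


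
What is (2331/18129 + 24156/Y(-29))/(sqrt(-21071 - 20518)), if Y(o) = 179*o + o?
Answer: 3942188*I*sqrt(4621)/12147245805 ≈ 0.022061*I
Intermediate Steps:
Y(o) = 180*o
(2331/18129 + 24156/Y(-29))/(sqrt(-21071 - 20518)) = (2331/18129 + 24156/((180*(-29))))/(sqrt(-21071 - 20518)) = (2331*(1/18129) + 24156/(-5220))/(sqrt(-41589)) = (777/6043 + 24156*(-1/5220))/((3*I*sqrt(4621))) = (777/6043 - 671/145)*(-I*sqrt(4621)/13863) = -(-3942188)*I*sqrt(4621)/12147245805 = 3942188*I*sqrt(4621)/12147245805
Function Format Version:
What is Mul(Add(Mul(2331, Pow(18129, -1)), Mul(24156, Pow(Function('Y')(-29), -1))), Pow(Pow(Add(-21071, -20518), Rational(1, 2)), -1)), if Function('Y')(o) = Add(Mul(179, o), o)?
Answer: Mul(Rational(3942188, 12147245805), I, Pow(4621, Rational(1, 2))) ≈ Mul(0.022061, I)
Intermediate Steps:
Function('Y')(o) = Mul(180, o)
Mul(Add(Mul(2331, Pow(18129, -1)), Mul(24156, Pow(Function('Y')(-29), -1))), Pow(Pow(Add(-21071, -20518), Rational(1, 2)), -1)) = Mul(Add(Mul(2331, Pow(18129, -1)), Mul(24156, Pow(Mul(180, -29), -1))), Pow(Pow(Add(-21071, -20518), Rational(1, 2)), -1)) = Mul(Add(Mul(2331, Rational(1, 18129)), Mul(24156, Pow(-5220, -1))), Pow(Pow(-41589, Rational(1, 2)), -1)) = Mul(Add(Rational(777, 6043), Mul(24156, Rational(-1, 5220))), Pow(Mul(3, I, Pow(4621, Rational(1, 2))), -1)) = Mul(Add(Rational(777, 6043), Rational(-671, 145)), Mul(Rational(-1, 13863), I, Pow(4621, Rational(1, 2)))) = Mul(Rational(-3942188, 876235), Mul(Rational(-1, 13863), I, Pow(4621, Rational(1, 2)))) = Mul(Rational(3942188, 12147245805), I, Pow(4621, Rational(1, 2)))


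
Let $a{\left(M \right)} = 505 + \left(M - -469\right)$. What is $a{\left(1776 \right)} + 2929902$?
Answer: $2932652$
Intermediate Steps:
$a{\left(M \right)} = 974 + M$ ($a{\left(M \right)} = 505 + \left(M + 469\right) = 505 + \left(469 + M\right) = 974 + M$)
$a{\left(1776 \right)} + 2929902 = \left(974 + 1776\right) + 2929902 = 2750 + 2929902 = 2932652$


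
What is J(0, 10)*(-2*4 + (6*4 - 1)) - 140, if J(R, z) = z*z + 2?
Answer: 1390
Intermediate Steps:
J(R, z) = 2 + z² (J(R, z) = z² + 2 = 2 + z²)
J(0, 10)*(-2*4 + (6*4 - 1)) - 140 = (2 + 10²)*(-2*4 + (6*4 - 1)) - 140 = (2 + 100)*(-8 + (24 - 1)) - 140 = 102*(-8 + 23) - 140 = 102*15 - 140 = 1530 - 140 = 1390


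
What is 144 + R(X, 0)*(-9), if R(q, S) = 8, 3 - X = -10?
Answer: 72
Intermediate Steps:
X = 13 (X = 3 - 1*(-10) = 3 + 10 = 13)
144 + R(X, 0)*(-9) = 144 + 8*(-9) = 144 - 72 = 72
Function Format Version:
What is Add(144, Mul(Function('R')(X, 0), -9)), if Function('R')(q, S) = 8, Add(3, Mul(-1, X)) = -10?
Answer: 72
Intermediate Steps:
X = 13 (X = Add(3, Mul(-1, -10)) = Add(3, 10) = 13)
Add(144, Mul(Function('R')(X, 0), -9)) = Add(144, Mul(8, -9)) = Add(144, -72) = 72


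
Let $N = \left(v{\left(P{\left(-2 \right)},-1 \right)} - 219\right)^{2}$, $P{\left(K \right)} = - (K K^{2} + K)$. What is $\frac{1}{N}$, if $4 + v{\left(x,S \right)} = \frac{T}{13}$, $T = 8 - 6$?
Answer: $\frac{169}{8392609} \approx 2.0137 \cdot 10^{-5}$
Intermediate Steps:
$T = 2$ ($T = 8 - 6 = 2$)
$P{\left(K \right)} = - K - K^{3}$ ($P{\left(K \right)} = - (K^{3} + K) = - (K + K^{3}) = - K - K^{3}$)
$v{\left(x,S \right)} = - \frac{50}{13}$ ($v{\left(x,S \right)} = -4 + \frac{2}{13} = - \frac{50}{13}$)
$N = \frac{8392609}{169}$ ($N = \left(- \frac{50}{13} - 219\right)^{2} = \left(- \frac{2897}{13}\right)^{2} = \frac{8392609}{169} \approx 49660.0$)
$\frac{1}{N} = \frac{1}{\frac{8392609}{169}} = \frac{169}{8392609}$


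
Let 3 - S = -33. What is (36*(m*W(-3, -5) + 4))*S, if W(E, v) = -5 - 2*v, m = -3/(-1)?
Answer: 24624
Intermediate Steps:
S = 36 (S = 3 - 1*(-33) = 3 + 33 = 36)
m = 3 (m = -3*(-1) = 3)
(36*(m*W(-3, -5) + 4))*S = (36*(3*(-5 - 2*(-5)) + 4))*36 = (36*(3*(-5 + 10) + 4))*36 = (36*(3*5 + 4))*36 = (36*(15 + 4))*36 = (36*19)*36 = 684*36 = 24624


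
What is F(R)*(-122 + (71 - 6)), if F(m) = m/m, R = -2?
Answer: -57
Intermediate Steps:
F(m) = 1
F(R)*(-122 + (71 - 6)) = 1*(-122 + (71 - 6)) = 1*(-122 + 65) = 1*(-57) = -57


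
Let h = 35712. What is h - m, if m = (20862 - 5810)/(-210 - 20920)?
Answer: 377304806/10565 ≈ 35713.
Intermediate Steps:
m = -7526/10565 (m = 15052/(-21130) = 15052*(-1/21130) = -7526/10565 ≈ -0.71235)
h - m = 35712 - 1*(-7526/10565) = 35712 + 7526/10565 = 377304806/10565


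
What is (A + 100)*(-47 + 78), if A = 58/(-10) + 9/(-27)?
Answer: 43648/15 ≈ 2909.9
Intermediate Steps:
A = -92/15 (A = 58*(-⅒) + 9*(-1/27) = -29/5 - ⅓ = -92/15 ≈ -6.1333)
(A + 100)*(-47 + 78) = (-92/15 + 100)*(-47 + 78) = (1408/15)*31 = 43648/15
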